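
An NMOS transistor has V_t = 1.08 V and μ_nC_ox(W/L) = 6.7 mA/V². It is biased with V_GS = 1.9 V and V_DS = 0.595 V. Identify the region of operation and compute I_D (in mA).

Triode; I_D = 2.08 mA

V_ov = V_GS − V_t = 1.9 − 1.08 = 0.82 V.
Since V_DS = 0.595 V < V_ov = 0.82 V, the device is in the triode region.
I_D = k_n [V_ov · V_DS − ½ V_DS²] = 6.7 × [0.82 × 0.595 − 0.5 × 0.595²] = 2.08 mA.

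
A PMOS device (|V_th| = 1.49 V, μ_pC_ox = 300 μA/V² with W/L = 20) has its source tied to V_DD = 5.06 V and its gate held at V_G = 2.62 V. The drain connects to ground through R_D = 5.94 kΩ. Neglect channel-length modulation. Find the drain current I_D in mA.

I_D = 0.825 mA

V_SG = V_DD − V_G = 5.06 − 2.62 = 2.44 V, so V_ov = 2.44 − 1.49 = 0.95 V.
k_p = μ_pC_ox · (W/L) = 6 mA/V².
Assume saturation: I_D = ½ k_p V_ov² = 0.5 × 6 × 0.95² = 2.71 mA, giving V_SD = V_DD − I_D R_D = 5.06 − 2.71 × 5.94 = -11 V.
But -11 V < V_ov = 0.95 V, so the device is actually in triode.
In triode I_D = k_p[V_ov V_SD − ½ V_SD²] and I_D = (V_DD − V_SD)/R_D. Equating: 17.8 V_SD² − 34.86 V_SD + 5.06 = 0, giving V_SD = 0.158 V (the root below V_ov).
I_D = (5.06 − 0.158) / 5.94 = 0.825 mA.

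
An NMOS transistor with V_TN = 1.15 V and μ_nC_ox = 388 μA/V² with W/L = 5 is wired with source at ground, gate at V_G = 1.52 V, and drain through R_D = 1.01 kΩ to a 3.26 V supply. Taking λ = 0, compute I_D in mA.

I_D = 0.133 mA

V_GS = V_G = 1.52 V, so V_ov = 1.52 − 1.15 = 0.37 V.
k_n = μ_nC_ox · (W/L) = 1.94 mA/V².
Assume saturation: I_D = ½ k_n V_ov² = 0.5 × 1.94 × 0.37² = 0.133 mA, giving V_DS = V_DD − I_D R_D = 3.26 − 0.133 × 1.01 = 3.13 V.
V_DS = 3.13 V ≥ V_ov = 0.37 V, confirming saturation.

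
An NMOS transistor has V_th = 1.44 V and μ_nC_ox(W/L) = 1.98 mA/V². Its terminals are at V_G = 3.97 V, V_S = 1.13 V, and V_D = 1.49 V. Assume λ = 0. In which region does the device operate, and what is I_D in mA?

V_GS = V_G − V_S = 3.97 − 1.13 = 2.84 V; V_DS = V_D − V_S = 1.49 − 1.13 = 0.36 V.
V_ov = V_GS − V_th = 2.84 − 1.44 = 1.4 V.
Since V_DS = 0.36 V < V_ov = 1.4 V, the device is in the triode region.
I_D = k_n [V_ov · V_DS − ½ V_DS²] = 1.98 × [1.4 × 0.36 − 0.5 × 0.36²] = 0.87 mA.

Triode; I_D = 0.870 mA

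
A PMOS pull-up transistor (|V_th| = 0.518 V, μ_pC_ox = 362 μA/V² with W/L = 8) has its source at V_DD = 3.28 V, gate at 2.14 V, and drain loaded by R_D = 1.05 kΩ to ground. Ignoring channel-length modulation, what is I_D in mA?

I_D = 0.560 mA

V_SG = V_DD − V_G = 3.28 − 2.14 = 1.14 V, so V_ov = 1.14 − 0.518 = 0.622 V.
k_p = μ_pC_ox · (W/L) = 2.896 mA/V².
Assume saturation: I_D = ½ k_p V_ov² = 0.5 × 2.896 × 0.622² = 0.56 mA, giving V_SD = V_DD − I_D R_D = 3.28 − 0.56 × 1.05 = 2.69 V.
V_SD = 2.69 V ≥ V_ov = 0.622 V, confirming saturation.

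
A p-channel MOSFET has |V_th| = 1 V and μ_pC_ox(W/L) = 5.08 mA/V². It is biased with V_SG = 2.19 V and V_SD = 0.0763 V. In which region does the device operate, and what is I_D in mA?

V_ov = V_SG − |V_th| = 2.19 − 1 = 1.19 V.
Since V_SD = 0.0763 V < V_ov = 1.19 V, the device is in the triode region.
I_D = k_p [V_ov · V_SD − ½ V_SD²] = 5.08 × [1.19 × 0.0763 − 0.5 × 0.0763²] = 0.446 mA.

Triode; I_D = 0.446 mA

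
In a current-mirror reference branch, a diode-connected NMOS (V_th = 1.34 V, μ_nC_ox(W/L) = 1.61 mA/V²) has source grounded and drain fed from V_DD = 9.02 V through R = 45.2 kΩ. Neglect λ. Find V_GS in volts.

With gate tied to drain, V_GS = V_DS ≥ V_GS − V_th, so the device is in saturation.
KCL at the drain: ½ k_n (V_GS − V_th)² = (V_DD − V_GS)/R.
Let x = V_GS − 1.34. Then 36.4 x² + x − 7.68 = 0, giving x = 0.446 V (positive root), so V_GS = 1.79 V.
I_D = (V_DD − V_GS)/R = (9.02 − 1.79) / 45.2 = 0.16 mA.

V_GS = 1.79 V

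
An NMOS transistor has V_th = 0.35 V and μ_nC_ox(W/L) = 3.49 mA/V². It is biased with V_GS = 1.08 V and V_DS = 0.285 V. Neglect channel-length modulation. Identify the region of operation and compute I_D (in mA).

V_ov = V_GS − V_th = 1.08 − 0.35 = 0.73 V.
Since V_DS = 0.285 V < V_ov = 0.73 V, the device is in the triode region.
I_D = k_n [V_ov · V_DS − ½ V_DS²] = 3.49 × [0.73 × 0.285 − 0.5 × 0.285²] = 0.584 mA.

Triode; I_D = 0.584 mA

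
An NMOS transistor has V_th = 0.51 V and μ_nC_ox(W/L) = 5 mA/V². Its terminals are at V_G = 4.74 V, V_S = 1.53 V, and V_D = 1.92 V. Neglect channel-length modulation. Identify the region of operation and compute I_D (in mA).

Triode; I_D = 4.88 mA

V_GS = V_G − V_S = 4.74 − 1.53 = 3.21 V; V_DS = V_D − V_S = 1.92 − 1.53 = 0.39 V.
V_ov = V_GS − V_th = 3.21 − 0.51 = 2.7 V.
Since V_DS = 0.39 V < V_ov = 2.7 V, the device is in the triode region.
I_D = k_n [V_ov · V_DS − ½ V_DS²] = 5 × [2.7 × 0.39 − 0.5 × 0.39²] = 4.88 mA.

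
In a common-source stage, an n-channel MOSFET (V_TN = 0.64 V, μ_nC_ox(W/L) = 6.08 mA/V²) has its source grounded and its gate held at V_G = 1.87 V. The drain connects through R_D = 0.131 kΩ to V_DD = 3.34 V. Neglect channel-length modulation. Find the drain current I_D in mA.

I_D = 4.60 mA

V_GS = V_G = 1.87 V, so V_ov = 1.87 − 0.64 = 1.23 V.
Assume saturation: I_D = ½ k_n V_ov² = 0.5 × 6.08 × 1.23² = 4.6 mA, giving V_DS = V_DD − I_D R_D = 3.34 − 4.6 × 0.131 = 2.74 V.
V_DS = 2.74 V ≥ V_ov = 1.23 V, confirming saturation.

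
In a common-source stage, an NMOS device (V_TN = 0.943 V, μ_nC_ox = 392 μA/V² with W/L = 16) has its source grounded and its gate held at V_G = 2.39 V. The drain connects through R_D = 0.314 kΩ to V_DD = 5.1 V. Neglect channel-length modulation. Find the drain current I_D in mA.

V_GS = V_G = 2.39 V, so V_ov = 2.39 − 0.943 = 1.45 V.
k_n = μ_nC_ox · (W/L) = 6.272 mA/V².
Assume saturation: I_D = ½ k_n V_ov² = 0.5 × 6.272 × 1.45² = 6.57 mA, giving V_DS = V_DD − I_D R_D = 5.1 − 6.57 × 0.314 = 3.04 V.
V_DS = 3.04 V ≥ V_ov = 1.45 V, confirming saturation.

I_D = 6.57 mA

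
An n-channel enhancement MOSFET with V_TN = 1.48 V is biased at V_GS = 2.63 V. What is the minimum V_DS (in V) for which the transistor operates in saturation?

V_DS,sat = 1.15 V

The boundary between triode and saturation is V_DS = V_GS − V_TN = V_ov.
V_ov = 2.63 − 1.48 = 1.15 V.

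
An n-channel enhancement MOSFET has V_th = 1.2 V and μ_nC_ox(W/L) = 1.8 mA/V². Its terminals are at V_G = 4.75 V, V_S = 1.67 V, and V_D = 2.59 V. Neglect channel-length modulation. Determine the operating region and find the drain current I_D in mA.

Triode; I_D = 2.35 mA

V_GS = V_G − V_S = 4.75 − 1.67 = 3.08 V; V_DS = V_D − V_S = 2.59 − 1.67 = 0.92 V.
V_ov = V_GS − V_th = 3.08 − 1.2 = 1.88 V.
Since V_DS = 0.92 V < V_ov = 1.88 V, the device is in the triode region.
I_D = k_n [V_ov · V_DS − ½ V_DS²] = 1.8 × [1.88 × 0.92 − 0.5 × 0.92²] = 2.35 mA.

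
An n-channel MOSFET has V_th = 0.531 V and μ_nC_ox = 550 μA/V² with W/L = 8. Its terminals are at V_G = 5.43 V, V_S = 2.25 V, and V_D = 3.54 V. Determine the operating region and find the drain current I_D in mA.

Triode; I_D = 11.4 mA

V_GS = V_G − V_S = 5.43 − 2.25 = 3.18 V; V_DS = V_D − V_S = 3.54 − 2.25 = 1.29 V.
k_n = μ_nC_ox · (W/L) = 4.4 mA/V².
V_ov = V_GS − V_th = 3.18 − 0.531 = 2.65 V.
Since V_DS = 1.29 V < V_ov = 2.65 V, the device is in the triode region.
I_D = k_n [V_ov · V_DS − ½ V_DS²] = 4.4 × [2.65 × 1.29 − 0.5 × 1.29²] = 11.4 mA.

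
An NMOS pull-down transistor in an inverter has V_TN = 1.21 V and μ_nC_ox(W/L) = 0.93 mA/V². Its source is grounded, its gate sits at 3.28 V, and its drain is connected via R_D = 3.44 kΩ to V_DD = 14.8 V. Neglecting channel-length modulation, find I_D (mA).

V_GS = V_G = 3.28 V, so V_ov = 3.28 − 1.21 = 2.07 V.
Assume saturation: I_D = ½ k_n V_ov² = 0.5 × 0.93 × 2.07² = 1.99 mA, giving V_DS = V_DD − I_D R_D = 14.8 − 1.99 × 3.44 = 7.95 V.
V_DS = 7.95 V ≥ V_ov = 2.07 V, confirming saturation.

I_D = 1.99 mA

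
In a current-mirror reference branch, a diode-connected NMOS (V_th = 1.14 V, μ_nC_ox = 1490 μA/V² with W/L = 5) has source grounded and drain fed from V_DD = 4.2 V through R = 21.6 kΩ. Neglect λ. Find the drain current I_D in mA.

With gate tied to drain, V_GS = V_DS ≥ V_GS − V_th, so the device is in saturation.
k_n = μ_nC_ox · (W/L) = 7.45 mA/V².
KCL at the drain: ½ k_n (V_GS − V_th)² = (V_DD − V_GS)/R.
Let x = V_GS − 1.14. Then 80.5 x² + x − 3.06 = 0, giving x = 0.189 V (positive root), so V_GS = 1.33 V.
I_D = (V_DD − V_GS)/R = (4.2 − 1.33) / 21.6 = 0.133 mA.

I_D = 0.133 mA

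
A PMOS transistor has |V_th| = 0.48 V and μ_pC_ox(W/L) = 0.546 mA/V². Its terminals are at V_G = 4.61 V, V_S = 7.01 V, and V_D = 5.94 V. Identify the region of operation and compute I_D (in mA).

Triode; I_D = 0.809 mA

V_SG = V_S − V_G = 7.01 − 4.61 = 2.4 V; V_SD = V_S − V_D = 7.01 − 5.94 = 1.07 V.
V_ov = V_SG − |V_th| = 2.4 − 0.48 = 1.92 V.
Since V_SD = 1.07 V < V_ov = 1.92 V, the device is in the triode region.
I_D = k_p [V_ov · V_SD − ½ V_SD²] = 0.546 × [1.92 × 1.07 − 0.5 × 1.07²] = 0.809 mA.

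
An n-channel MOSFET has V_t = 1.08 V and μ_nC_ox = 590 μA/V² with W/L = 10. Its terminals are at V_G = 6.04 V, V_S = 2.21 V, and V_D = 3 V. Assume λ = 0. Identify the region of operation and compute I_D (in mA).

Triode; I_D = 11.0 mA

V_GS = V_G − V_S = 6.04 − 2.21 = 3.83 V; V_DS = V_D − V_S = 3 − 2.21 = 0.79 V.
k_n = μ_nC_ox · (W/L) = 5.9 mA/V².
V_ov = V_GS − V_t = 3.83 − 1.08 = 2.75 V.
Since V_DS = 0.79 V < V_ov = 2.75 V, the device is in the triode region.
I_D = k_n [V_ov · V_DS − ½ V_DS²] = 5.9 × [2.75 × 0.79 − 0.5 × 0.79²] = 11 mA.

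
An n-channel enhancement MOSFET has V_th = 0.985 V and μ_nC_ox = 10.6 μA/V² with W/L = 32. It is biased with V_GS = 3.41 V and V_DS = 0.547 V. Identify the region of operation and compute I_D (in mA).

Triode; I_D = 0.399 mA

k_n = μ_nC_ox · (W/L) = 0.3392 mA/V².
V_ov = V_GS − V_th = 3.41 − 0.985 = 2.43 V.
Since V_DS = 0.547 V < V_ov = 2.43 V, the device is in the triode region.
I_D = k_n [V_ov · V_DS − ½ V_DS²] = 0.3392 × [2.43 × 0.547 − 0.5 × 0.547²] = 0.399 mA.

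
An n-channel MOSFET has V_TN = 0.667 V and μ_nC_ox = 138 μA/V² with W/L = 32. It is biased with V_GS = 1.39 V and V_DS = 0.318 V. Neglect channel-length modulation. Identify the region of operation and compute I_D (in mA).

Triode; I_D = 0.792 mA

k_n = μ_nC_ox · (W/L) = 4.416 mA/V².
V_ov = V_GS − V_TN = 1.39 − 0.667 = 0.723 V.
Since V_DS = 0.318 V < V_ov = 0.723 V, the device is in the triode region.
I_D = k_n [V_ov · V_DS − ½ V_DS²] = 4.416 × [0.723 × 0.318 − 0.5 × 0.318²] = 0.792 mA.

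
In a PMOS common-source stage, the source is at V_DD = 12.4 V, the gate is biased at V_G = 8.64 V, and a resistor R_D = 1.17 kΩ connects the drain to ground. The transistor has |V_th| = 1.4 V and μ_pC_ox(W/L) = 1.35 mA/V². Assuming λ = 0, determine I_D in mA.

V_SG = V_DD − V_G = 12.4 − 8.64 = 3.76 V, so V_ov = 3.76 − 1.4 = 2.36 V.
Assume saturation: I_D = ½ k_p V_ov² = 0.5 × 1.35 × 2.36² = 3.76 mA, giving V_SD = V_DD − I_D R_D = 12.4 − 3.76 × 1.17 = 8 V.
V_SD = 8 V ≥ V_ov = 2.36 V, confirming saturation.

I_D = 3.76 mA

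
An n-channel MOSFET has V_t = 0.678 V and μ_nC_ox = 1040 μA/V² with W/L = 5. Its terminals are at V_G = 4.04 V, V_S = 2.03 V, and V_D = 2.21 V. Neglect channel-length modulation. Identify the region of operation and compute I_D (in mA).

Triode; I_D = 1.16 mA

V_GS = V_G − V_S = 4.04 − 2.03 = 2.01 V; V_DS = V_D − V_S = 2.21 − 2.03 = 0.18 V.
k_n = μ_nC_ox · (W/L) = 5.2 mA/V².
V_ov = V_GS − V_t = 2.01 − 0.678 = 1.33 V.
Since V_DS = 0.18 V < V_ov = 1.33 V, the device is in the triode region.
I_D = k_n [V_ov · V_DS − ½ V_DS²] = 5.2 × [1.33 × 0.18 − 0.5 × 0.18²] = 1.16 mA.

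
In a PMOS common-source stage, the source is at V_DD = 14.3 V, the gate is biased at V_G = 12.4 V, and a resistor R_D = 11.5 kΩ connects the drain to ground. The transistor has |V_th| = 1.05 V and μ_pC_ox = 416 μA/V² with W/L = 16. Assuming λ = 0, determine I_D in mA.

V_SG = V_DD − V_G = 14.3 − 12.4 = 1.9 V, so V_ov = 1.9 − 1.05 = 0.85 V.
k_p = μ_pC_ox · (W/L) = 6.656 mA/V².
Assume saturation: I_D = ½ k_p V_ov² = 0.5 × 6.656 × 0.85² = 2.4 mA, giving V_SD = V_DD − I_D R_D = 14.3 − 2.4 × 11.5 = -13.4 V.
But -13.4 V < V_ov = 0.85 V, so the device is actually in triode.
In triode I_D = k_p[V_ov V_SD − ½ V_SD²] and I_D = (V_DD − V_SD)/R_D. Equating: 38.3 V_SD² − 66.06 V_SD + 14.3 = 0, giving V_SD = 0.254 V (the root below V_ov).
I_D = (14.3 − 0.254) / 11.5 = 1.22 mA.

I_D = 1.22 mA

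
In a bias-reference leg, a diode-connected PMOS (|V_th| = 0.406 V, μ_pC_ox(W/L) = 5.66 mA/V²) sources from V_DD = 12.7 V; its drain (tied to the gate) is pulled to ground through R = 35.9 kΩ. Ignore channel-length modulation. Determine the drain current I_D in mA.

I_D = 0.333 mA

With gate tied to drain, V_SG = V_SD ≥ V_SG − |V_th|, so the device is in saturation.
KCL at the drain: ½ k_p (V_SG − |V_th|)² = (V_DD − V_SG)/R.
Let x = V_SG − 0.406. Then 102 x² + x − 12.29 = 0, giving x = 0.343 V (positive root), so V_SG = 0.749 V.
I_D = (V_DD − V_SG)/R = (12.7 − 0.749) / 35.9 = 0.333 mA.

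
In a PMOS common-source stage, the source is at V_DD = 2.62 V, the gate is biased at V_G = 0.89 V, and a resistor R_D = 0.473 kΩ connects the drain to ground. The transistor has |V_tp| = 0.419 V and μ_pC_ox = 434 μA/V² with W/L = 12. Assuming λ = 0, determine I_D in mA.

I_D = 3.82 mA

V_SG = V_DD − V_G = 2.62 − 0.89 = 1.73 V, so V_ov = 1.73 − 0.419 = 1.31 V.
k_p = μ_pC_ox · (W/L) = 5.208 mA/V².
Assume saturation: I_D = ½ k_p V_ov² = 0.5 × 5.208 × 1.31² = 4.48 mA, giving V_SD = V_DD − I_D R_D = 2.62 − 4.48 × 0.473 = 0.503 V.
But 0.503 V < V_ov = 1.31 V, so the device is actually in triode.
In triode I_D = k_p[V_ov V_SD − ½ V_SD²] and I_D = (V_DD − V_SD)/R_D. Equating: 1.23 V_SD² − 4.229 V_SD + 2.62 = 0, giving V_SD = 0.811 V (the root below V_ov).
I_D = (2.62 − 0.811) / 0.473 = 3.82 mA.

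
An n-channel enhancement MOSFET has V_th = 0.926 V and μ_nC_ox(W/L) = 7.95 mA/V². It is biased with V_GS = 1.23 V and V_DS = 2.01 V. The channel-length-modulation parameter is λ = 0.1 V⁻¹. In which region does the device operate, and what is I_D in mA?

V_ov = V_GS − V_th = 1.23 − 0.926 = 0.304 V.
Since V_DS = 2.01 V ≥ V_ov = 0.304 V, the device is in saturation.
I_D = ½ k_n V_ov² (1 + λ V_DS) = 0.5 × 7.95 × 0.304² × (1 + 0.1 × 2.01) = 0.441 mA.

Saturation; I_D = 0.441 mA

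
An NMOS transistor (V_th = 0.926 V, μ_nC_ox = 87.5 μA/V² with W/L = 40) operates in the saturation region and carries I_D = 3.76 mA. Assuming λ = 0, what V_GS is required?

k_n = μ_nC_ox · (W/L) = 3.5 mA/V².
In saturation I_D = ½ k_n (V_GS − V_th)², so V_GS − V_th = √(2 I_D / k_n) = √(2 × 3.76 / 3.5) = 1.47 V.
V_GS = 0.926 + 1.47 = 2.39 V.

V_GS = 2.39 V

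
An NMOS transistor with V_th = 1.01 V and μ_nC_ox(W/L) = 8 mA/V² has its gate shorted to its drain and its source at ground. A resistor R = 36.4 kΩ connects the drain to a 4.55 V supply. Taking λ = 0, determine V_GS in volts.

With gate tied to drain, V_GS = V_DS ≥ V_GS − V_th, so the device is in saturation.
KCL at the drain: ½ k_n (V_GS − V_th)² = (V_DD − V_GS)/R.
Let x = V_GS − 1.01. Then 146 x² + x − 3.54 = 0, giving x = 0.153 V (positive root), so V_GS = 1.16 V.
I_D = (V_DD − V_GS)/R = (4.55 − 1.16) / 36.4 = 0.0931 mA.

V_GS = 1.16 V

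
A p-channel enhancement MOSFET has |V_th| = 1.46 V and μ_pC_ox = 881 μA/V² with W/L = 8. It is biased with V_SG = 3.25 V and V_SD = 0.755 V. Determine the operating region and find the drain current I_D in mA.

Triode; I_D = 7.52 mA

k_p = μ_pC_ox · (W/L) = 7.048 mA/V².
V_ov = V_SG − |V_th| = 3.25 − 1.46 = 1.79 V.
Since V_SD = 0.755 V < V_ov = 1.79 V, the device is in the triode region.
I_D = k_p [V_ov · V_SD − ½ V_SD²] = 7.048 × [1.79 × 0.755 − 0.5 × 0.755²] = 7.52 mA.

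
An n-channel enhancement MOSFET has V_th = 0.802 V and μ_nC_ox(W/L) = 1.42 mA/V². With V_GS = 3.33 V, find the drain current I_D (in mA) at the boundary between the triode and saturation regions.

I_D = 4.54 mA

At the boundary V_DS = V_ov = V_GS − V_th = 3.33 − 0.802 = 2.53 V.
I_D = ½ k_n V_ov² = 0.5 × 1.42 × 2.53² = 4.54 mA.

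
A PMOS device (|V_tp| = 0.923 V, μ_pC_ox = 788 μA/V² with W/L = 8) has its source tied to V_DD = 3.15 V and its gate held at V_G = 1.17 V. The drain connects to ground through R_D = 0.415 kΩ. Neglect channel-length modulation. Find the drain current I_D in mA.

V_SG = V_DD − V_G = 3.15 − 1.17 = 1.98 V, so V_ov = 1.98 − 0.923 = 1.06 V.
k_p = μ_pC_ox · (W/L) = 6.304 mA/V².
Assume saturation: I_D = ½ k_p V_ov² = 0.5 × 6.304 × 1.06² = 3.52 mA, giving V_SD = V_DD − I_D R_D = 3.15 − 3.52 × 0.415 = 1.69 V.
V_SD = 1.69 V ≥ V_ov = 1.06 V, confirming saturation.

I_D = 3.52 mA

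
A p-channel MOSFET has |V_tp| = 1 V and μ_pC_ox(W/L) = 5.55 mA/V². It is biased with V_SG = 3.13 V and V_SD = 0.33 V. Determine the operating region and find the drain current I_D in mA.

Triode; I_D = 3.60 mA

V_ov = V_SG − |V_tp| = 3.13 − 1 = 2.13 V.
Since V_SD = 0.33 V < V_ov = 2.13 V, the device is in the triode region.
I_D = k_p [V_ov · V_SD − ½ V_SD²] = 5.55 × [2.13 × 0.33 − 0.5 × 0.33²] = 3.6 mA.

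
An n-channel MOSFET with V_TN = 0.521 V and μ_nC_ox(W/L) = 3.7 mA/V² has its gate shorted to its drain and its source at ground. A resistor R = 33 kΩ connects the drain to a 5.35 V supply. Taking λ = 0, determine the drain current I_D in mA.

I_D = 0.138 mA

With gate tied to drain, V_GS = V_DS ≥ V_GS − V_TN, so the device is in saturation.
KCL at the drain: ½ k_n (V_GS − V_TN)² = (V_DD − V_GS)/R.
Let x = V_GS − 0.521. Then 61.1 x² + x − 4.829 = 0, giving x = 0.273 V (positive root), so V_GS = 0.794 V.
I_D = (V_DD − V_GS)/R = (5.35 − 0.794) / 33 = 0.138 mA.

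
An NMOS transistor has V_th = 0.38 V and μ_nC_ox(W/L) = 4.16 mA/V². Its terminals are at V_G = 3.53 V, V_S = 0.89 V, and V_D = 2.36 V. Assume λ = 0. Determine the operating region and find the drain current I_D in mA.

Triode; I_D = 9.33 mA

V_GS = V_G − V_S = 3.53 − 0.89 = 2.64 V; V_DS = V_D − V_S = 2.36 − 0.89 = 1.47 V.
V_ov = V_GS − V_th = 2.64 − 0.38 = 2.26 V.
Since V_DS = 1.47 V < V_ov = 2.26 V, the device is in the triode region.
I_D = k_n [V_ov · V_DS − ½ V_DS²] = 4.16 × [2.26 × 1.47 − 0.5 × 1.47²] = 9.33 mA.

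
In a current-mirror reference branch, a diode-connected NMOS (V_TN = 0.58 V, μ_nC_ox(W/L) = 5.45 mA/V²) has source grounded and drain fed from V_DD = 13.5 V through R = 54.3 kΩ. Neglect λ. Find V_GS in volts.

With gate tied to drain, V_GS = V_DS ≥ V_GS − V_TN, so the device is in saturation.
KCL at the drain: ½ k_n (V_GS − V_TN)² = (V_DD − V_GS)/R.
Let x = V_GS − 0.58. Then 148 x² + x − 12.92 = 0, giving x = 0.292 V (positive root), so V_GS = 0.872 V.
I_D = (V_DD − V_GS)/R = (13.5 − 0.872) / 54.3 = 0.233 mA.

V_GS = 0.872 V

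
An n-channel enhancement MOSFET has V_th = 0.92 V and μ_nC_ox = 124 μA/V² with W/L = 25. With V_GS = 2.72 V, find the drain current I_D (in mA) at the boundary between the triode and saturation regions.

I_D = 5.02 mA

At the boundary V_DS = V_ov = V_GS − V_th = 2.72 − 0.92 = 1.8 V.
k_n = μ_nC_ox · (W/L) = 3.1 mA/V².
I_D = ½ k_n V_ov² = 0.5 × 3.1 × 1.8² = 5.02 mA.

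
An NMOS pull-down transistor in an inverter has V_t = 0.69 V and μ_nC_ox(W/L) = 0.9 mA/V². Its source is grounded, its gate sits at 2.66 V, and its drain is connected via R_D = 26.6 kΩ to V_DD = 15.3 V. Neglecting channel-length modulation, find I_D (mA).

I_D = 0.562 mA

V_GS = V_G = 2.66 V, so V_ov = 2.66 − 0.69 = 1.97 V.
Assume saturation: I_D = ½ k_n V_ov² = 0.5 × 0.9 × 1.97² = 1.75 mA, giving V_DS = V_DD − I_D R_D = 15.3 − 1.75 × 26.6 = -31.2 V.
But -31.2 V < V_ov = 1.97 V, so the device is actually in triode.
In triode I_D = k_n[V_ov V_DS − ½ V_DS²] and I_D = (V_DD − V_DS)/R_D. Equating: 12 V_DS² − 48.16 V_DS + 15.3 = 0, giving V_DS = 0.348 V (the root below V_ov).
I_D = (15.3 − 0.348) / 26.6 = 0.562 mA.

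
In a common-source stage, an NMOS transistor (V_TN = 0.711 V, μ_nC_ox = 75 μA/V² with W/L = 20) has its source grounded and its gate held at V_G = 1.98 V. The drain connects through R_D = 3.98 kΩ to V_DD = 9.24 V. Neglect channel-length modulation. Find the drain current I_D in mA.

I_D = 1.21 mA

V_GS = V_G = 1.98 V, so V_ov = 1.98 − 0.711 = 1.27 V.
k_n = μ_nC_ox · (W/L) = 1.5 mA/V².
Assume saturation: I_D = ½ k_n V_ov² = 0.5 × 1.5 × 1.27² = 1.21 mA, giving V_DS = V_DD − I_D R_D = 9.24 − 1.21 × 3.98 = 4.43 V.
V_DS = 4.43 V ≥ V_ov = 1.27 V, confirming saturation.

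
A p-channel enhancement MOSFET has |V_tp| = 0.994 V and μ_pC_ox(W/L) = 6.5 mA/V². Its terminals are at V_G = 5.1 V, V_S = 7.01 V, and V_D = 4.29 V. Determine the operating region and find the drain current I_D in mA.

V_SG = V_S − V_G = 7.01 − 5.1 = 1.91 V; V_SD = V_S − V_D = 7.01 − 4.29 = 2.72 V.
V_ov = V_SG − |V_tp| = 1.91 − 0.994 = 0.916 V.
Since V_SD = 2.72 V ≥ V_ov = 0.916 V, the device is in saturation.
I_D = ½ k_p V_ov² = 0.5 × 6.5 × 0.916² = 2.73 mA.

Saturation; I_D = 2.73 mA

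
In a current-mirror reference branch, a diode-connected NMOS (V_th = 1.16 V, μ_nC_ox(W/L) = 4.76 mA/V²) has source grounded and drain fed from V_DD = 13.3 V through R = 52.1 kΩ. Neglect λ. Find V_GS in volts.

V_GS = 1.47 V

With gate tied to drain, V_GS = V_DS ≥ V_GS − V_th, so the device is in saturation.
KCL at the drain: ½ k_n (V_GS − V_th)² = (V_DD − V_GS)/R.
Let x = V_GS − 1.16. Then 124 x² + x − 12.14 = 0, giving x = 0.309 V (positive root), so V_GS = 1.47 V.
I_D = (V_DD − V_GS)/R = (13.3 − 1.47) / 52.1 = 0.227 mA.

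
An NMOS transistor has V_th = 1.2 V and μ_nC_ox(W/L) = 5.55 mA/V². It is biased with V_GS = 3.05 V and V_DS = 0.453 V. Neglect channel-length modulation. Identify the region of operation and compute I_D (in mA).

V_ov = V_GS − V_th = 3.05 − 1.2 = 1.85 V.
Since V_DS = 0.453 V < V_ov = 1.85 V, the device is in the triode region.
I_D = k_n [V_ov · V_DS − ½ V_DS²] = 5.55 × [1.85 × 0.453 − 0.5 × 0.453²] = 4.08 mA.

Triode; I_D = 4.08 mA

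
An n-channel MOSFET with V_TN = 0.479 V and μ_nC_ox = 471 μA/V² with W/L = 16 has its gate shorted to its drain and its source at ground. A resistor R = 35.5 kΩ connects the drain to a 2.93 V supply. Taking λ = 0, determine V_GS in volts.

V_GS = 0.611 V

With gate tied to drain, V_GS = V_DS ≥ V_GS − V_TN, so the device is in saturation.
k_n = μ_nC_ox · (W/L) = 7.536 mA/V².
KCL at the drain: ½ k_n (V_GS − V_TN)² = (V_DD − V_GS)/R.
Let x = V_GS − 0.479. Then 134 x² + x − 2.451 = 0, giving x = 0.132 V (positive root), so V_GS = 0.611 V.
I_D = (V_DD − V_GS)/R = (2.93 − 0.611) / 35.5 = 0.0653 mA.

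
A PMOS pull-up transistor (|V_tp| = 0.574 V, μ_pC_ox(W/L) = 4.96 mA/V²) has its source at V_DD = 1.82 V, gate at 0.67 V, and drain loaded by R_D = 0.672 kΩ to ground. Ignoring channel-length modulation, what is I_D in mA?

I_D = 0.823 mA

V_SG = V_DD − V_G = 1.82 − 0.67 = 1.15 V, so V_ov = 1.15 − 0.574 = 0.576 V.
Assume saturation: I_D = ½ k_p V_ov² = 0.5 × 4.96 × 0.576² = 0.823 mA, giving V_SD = V_DD − I_D R_D = 1.82 − 0.823 × 0.672 = 1.27 V.
V_SD = 1.27 V ≥ V_ov = 0.576 V, confirming saturation.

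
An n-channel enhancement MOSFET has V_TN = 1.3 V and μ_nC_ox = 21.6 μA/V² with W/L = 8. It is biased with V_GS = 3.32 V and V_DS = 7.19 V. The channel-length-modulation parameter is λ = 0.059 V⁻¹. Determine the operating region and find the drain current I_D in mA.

k_n = μ_nC_ox · (W/L) = 0.1728 mA/V².
V_ov = V_GS − V_TN = 3.32 − 1.3 = 2.02 V.
Since V_DS = 7.19 V ≥ V_ov = 2.02 V, the device is in saturation.
I_D = ½ k_n V_ov² (1 + λ V_DS) = 0.5 × 0.1728 × 2.02² × (1 + 0.059 × 7.19) = 0.502 mA.

Saturation; I_D = 0.502 mA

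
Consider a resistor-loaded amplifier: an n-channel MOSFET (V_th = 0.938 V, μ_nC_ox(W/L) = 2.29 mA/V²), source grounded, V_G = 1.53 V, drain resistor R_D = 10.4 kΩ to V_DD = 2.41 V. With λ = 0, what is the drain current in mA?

V_GS = V_G = 1.53 V, so V_ov = 1.53 − 0.938 = 0.592 V.
Assume saturation: I_D = ½ k_n V_ov² = 0.5 × 2.29 × 0.592² = 0.401 mA, giving V_DS = V_DD − I_D R_D = 2.41 − 0.401 × 10.4 = -1.76 V.
But -1.76 V < V_ov = 0.592 V, so the device is actually in triode.
In triode I_D = k_n[V_ov V_DS − ½ V_DS²] and I_D = (V_DD − V_DS)/R_D. Equating: 11.9 V_DS² − 15.1 V_DS + 2.41 = 0, giving V_DS = 0.187 V (the root below V_ov).
I_D = (2.41 − 0.187) / 10.4 = 0.214 mA.

I_D = 0.214 mA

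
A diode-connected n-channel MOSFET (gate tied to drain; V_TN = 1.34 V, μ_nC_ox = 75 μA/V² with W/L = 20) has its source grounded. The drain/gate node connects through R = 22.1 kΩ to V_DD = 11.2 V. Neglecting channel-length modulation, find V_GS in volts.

V_GS = 2.08 V

With gate tied to drain, V_GS = V_DS ≥ V_GS − V_TN, so the device is in saturation.
k_n = μ_nC_ox · (W/L) = 1.5 mA/V².
KCL at the drain: ½ k_n (V_GS − V_TN)² = (V_DD − V_GS)/R.
Let x = V_GS − 1.34. Then 16.6 x² + x − 9.86 = 0, giving x = 0.742 V (positive root), so V_GS = 2.08 V.
I_D = (V_DD − V_GS)/R = (11.2 − 2.08) / 22.1 = 0.413 mA.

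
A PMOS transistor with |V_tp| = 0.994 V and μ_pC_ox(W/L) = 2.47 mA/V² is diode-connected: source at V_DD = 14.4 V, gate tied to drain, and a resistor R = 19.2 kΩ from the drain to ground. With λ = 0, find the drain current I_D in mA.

I_D = 0.660 mA

With gate tied to drain, V_SG = V_SD ≥ V_SG − |V_tp|, so the device is in saturation.
KCL at the drain: ½ k_p (V_SG − |V_tp|)² = (V_DD − V_SG)/R.
Let x = V_SG − 0.994. Then 23.7 x² + x − 13.41 = 0, giving x = 0.731 V (positive root), so V_SG = 1.73 V.
I_D = (V_DD − V_SG)/R = (14.4 − 1.73) / 19.2 = 0.66 mA.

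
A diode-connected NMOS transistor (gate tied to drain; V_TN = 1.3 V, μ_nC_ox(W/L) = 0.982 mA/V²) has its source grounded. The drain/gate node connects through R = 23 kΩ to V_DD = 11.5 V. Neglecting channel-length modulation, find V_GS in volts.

V_GS = 2.21 V

With gate tied to drain, V_GS = V_DS ≥ V_GS − V_TN, so the device is in saturation.
KCL at the drain: ½ k_n (V_GS − V_TN)² = (V_DD − V_GS)/R.
Let x = V_GS − 1.3. Then 11.3 x² + x − 10.2 = 0, giving x = 0.907 V (positive root), so V_GS = 2.21 V.
I_D = (V_DD − V_GS)/R = (11.5 − 2.21) / 23 = 0.404 mA.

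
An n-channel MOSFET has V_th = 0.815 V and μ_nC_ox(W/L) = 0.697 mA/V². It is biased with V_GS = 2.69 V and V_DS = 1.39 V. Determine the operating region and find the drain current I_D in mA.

V_ov = V_GS − V_th = 2.69 − 0.815 = 1.88 V.
Since V_DS = 1.39 V < V_ov = 1.88 V, the device is in the triode region.
I_D = k_n [V_ov · V_DS − ½ V_DS²] = 0.697 × [1.88 × 1.39 − 0.5 × 1.39²] = 1.14 mA.

Triode; I_D = 1.14 mA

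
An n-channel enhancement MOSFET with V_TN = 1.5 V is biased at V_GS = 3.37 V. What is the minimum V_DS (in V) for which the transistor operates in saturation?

The boundary between triode and saturation is V_DS = V_GS − V_TN = V_ov.
V_ov = 3.37 − 1.5 = 1.87 V.

V_DS,sat = 1.87 V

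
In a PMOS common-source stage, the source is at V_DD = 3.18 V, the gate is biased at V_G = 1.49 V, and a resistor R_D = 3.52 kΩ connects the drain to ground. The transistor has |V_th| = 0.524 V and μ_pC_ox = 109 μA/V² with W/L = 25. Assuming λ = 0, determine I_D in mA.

V_SG = V_DD − V_G = 3.18 − 1.49 = 1.69 V, so V_ov = 1.69 − 0.524 = 1.17 V.
k_p = μ_pC_ox · (W/L) = 2.725 mA/V².
Assume saturation: I_D = ½ k_p V_ov² = 0.5 × 2.725 × 1.17² = 1.85 mA, giving V_SD = V_DD − I_D R_D = 3.18 − 1.85 × 3.52 = -3.34 V.
But -3.34 V < V_ov = 1.17 V, so the device is actually in triode.
In triode I_D = k_p[V_ov V_SD − ½ V_SD²] and I_D = (V_DD − V_SD)/R_D. Equating: 4.8 V_SD² − 12.18 V_SD + 3.18 = 0, giving V_SD = 0.295 V (the root below V_ov).
I_D = (3.18 − 0.295) / 3.52 = 0.82 mA.

I_D = 0.820 mA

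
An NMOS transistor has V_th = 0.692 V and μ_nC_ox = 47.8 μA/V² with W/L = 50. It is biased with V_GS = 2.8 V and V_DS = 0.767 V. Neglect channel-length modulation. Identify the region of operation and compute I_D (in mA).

Triode; I_D = 3.16 mA

k_n = μ_nC_ox · (W/L) = 2.39 mA/V².
V_ov = V_GS − V_th = 2.8 − 0.692 = 2.11 V.
Since V_DS = 0.767 V < V_ov = 2.11 V, the device is in the triode region.
I_D = k_n [V_ov · V_DS − ½ V_DS²] = 2.39 × [2.11 × 0.767 − 0.5 × 0.767²] = 3.16 mA.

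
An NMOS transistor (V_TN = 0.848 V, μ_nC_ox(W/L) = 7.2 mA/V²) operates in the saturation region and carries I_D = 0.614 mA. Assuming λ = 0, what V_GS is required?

V_GS = 1.26 V

In saturation I_D = ½ k_n (V_GS − V_TN)², so V_GS − V_TN = √(2 I_D / k_n) = √(2 × 0.614 / 7.2) = 0.413 V.
V_GS = 0.848 + 0.413 = 1.26 V.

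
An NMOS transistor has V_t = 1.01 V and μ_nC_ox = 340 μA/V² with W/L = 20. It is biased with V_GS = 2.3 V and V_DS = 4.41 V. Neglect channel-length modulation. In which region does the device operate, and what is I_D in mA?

k_n = μ_nC_ox · (W/L) = 6.8 mA/V².
V_ov = V_GS − V_t = 2.3 − 1.01 = 1.29 V.
Since V_DS = 4.41 V ≥ V_ov = 1.29 V, the device is in saturation.
I_D = ½ k_n V_ov² = 0.5 × 6.8 × 1.29² = 5.66 mA.

Saturation; I_D = 5.66 mA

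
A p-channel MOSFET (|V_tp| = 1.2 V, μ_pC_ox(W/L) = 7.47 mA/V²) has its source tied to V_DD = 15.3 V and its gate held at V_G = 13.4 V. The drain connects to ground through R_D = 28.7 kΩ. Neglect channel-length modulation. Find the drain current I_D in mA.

V_SG = V_DD − V_G = 15.3 − 13.4 = 1.9 V, so V_ov = 1.9 − 1.2 = 0.7 V.
Assume saturation: I_D = ½ k_p V_ov² = 0.5 × 7.47 × 0.7² = 1.83 mA, giving V_SD = V_DD − I_D R_D = 15.3 − 1.83 × 28.7 = -37.2 V.
But -37.2 V < V_ov = 0.7 V, so the device is actually in triode.
In triode I_D = k_p[V_ov V_SD − ½ V_SD²] and I_D = (V_DD − V_SD)/R_D. Equating: 107 V_SD² − 151.1 V_SD + 15.3 = 0, giving V_SD = 0.11 V (the root below V_ov).
I_D = (15.3 − 0.11) / 28.7 = 0.529 mA.

I_D = 0.529 mA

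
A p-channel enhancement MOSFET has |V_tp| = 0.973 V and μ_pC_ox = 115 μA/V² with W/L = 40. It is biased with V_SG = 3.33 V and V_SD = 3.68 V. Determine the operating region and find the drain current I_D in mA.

k_p = μ_pC_ox · (W/L) = 4.6 mA/V².
V_ov = V_SG − |V_tp| = 3.33 − 0.973 = 2.36 V.
Since V_SD = 3.68 V ≥ V_ov = 2.36 V, the device is in saturation.
I_D = ½ k_p V_ov² = 0.5 × 4.6 × 2.36² = 12.8 mA.

Saturation; I_D = 12.8 mA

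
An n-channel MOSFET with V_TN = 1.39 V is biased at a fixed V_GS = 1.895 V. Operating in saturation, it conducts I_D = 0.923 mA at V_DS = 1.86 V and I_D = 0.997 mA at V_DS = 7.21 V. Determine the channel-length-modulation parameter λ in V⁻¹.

λ = 0.0154 V⁻¹

With V_GS fixed, I_D ∝ (1 + λ V_DS) in saturation, so I_D2/I_D1 = (1 + λ V_DS2)/(1 + λ V_DS1).
0.997/0.923 = 1.08 = (1 + 7.21 λ)/(1 + 1.86 λ).
Solving: λ (I_D1 V_DS2 − I_D2 V_DS1) = I_D2 − I_D1, so λ = (0.997 − 0.923) / (0.923 × 7.21 − 0.997 × 1.86) = 0.074 / 4.8 = 0.0154 V⁻¹.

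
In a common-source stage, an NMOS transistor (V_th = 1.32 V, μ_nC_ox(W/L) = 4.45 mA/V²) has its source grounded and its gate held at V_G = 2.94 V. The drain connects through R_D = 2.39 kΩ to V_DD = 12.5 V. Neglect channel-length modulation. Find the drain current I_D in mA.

V_GS = V_G = 2.94 V, so V_ov = 2.94 − 1.32 = 1.62 V.
Assume saturation: I_D = ½ k_n V_ov² = 0.5 × 4.45 × 1.62² = 5.84 mA, giving V_DS = V_DD − I_D R_D = 12.5 − 5.84 × 2.39 = -1.46 V.
But -1.46 V < V_ov = 1.62 V, so the device is actually in triode.
In triode I_D = k_n[V_ov V_DS − ½ V_DS²] and I_D = (V_DD − V_DS)/R_D. Equating: 5.32 V_DS² − 18.23 V_DS + 12.5 = 0, giving V_DS = 0.948 V (the root below V_ov).
I_D = (12.5 − 0.948) / 2.39 = 4.83 mA.

I_D = 4.83 mA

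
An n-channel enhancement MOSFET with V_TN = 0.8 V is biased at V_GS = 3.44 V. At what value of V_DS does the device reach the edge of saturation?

The boundary between triode and saturation is V_DS = V_GS − V_TN = V_ov.
V_ov = 3.44 − 0.8 = 2.64 V.

V_DS,sat = 2.64 V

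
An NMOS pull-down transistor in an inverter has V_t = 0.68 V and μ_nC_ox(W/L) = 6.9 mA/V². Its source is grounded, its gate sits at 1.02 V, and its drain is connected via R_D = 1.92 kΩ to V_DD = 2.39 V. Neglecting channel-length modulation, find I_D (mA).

I_D = 0.399 mA

V_GS = V_G = 1.02 V, so V_ov = 1.02 − 0.68 = 0.34 V.
Assume saturation: I_D = ½ k_n V_ov² = 0.5 × 6.9 × 0.34² = 0.399 mA, giving V_DS = V_DD − I_D R_D = 2.39 − 0.399 × 1.92 = 1.62 V.
V_DS = 1.62 V ≥ V_ov = 0.34 V, confirming saturation.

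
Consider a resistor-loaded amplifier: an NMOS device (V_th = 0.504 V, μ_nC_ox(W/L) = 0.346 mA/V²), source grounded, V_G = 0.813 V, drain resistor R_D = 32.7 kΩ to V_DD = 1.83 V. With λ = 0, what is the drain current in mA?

I_D = 0.0165 mA

V_GS = V_G = 0.813 V, so V_ov = 0.813 − 0.504 = 0.309 V.
Assume saturation: I_D = ½ k_n V_ov² = 0.5 × 0.346 × 0.309² = 0.0165 mA, giving V_DS = V_DD − I_D R_D = 1.83 − 0.0165 × 32.7 = 1.29 V.
V_DS = 1.29 V ≥ V_ov = 0.309 V, confirming saturation.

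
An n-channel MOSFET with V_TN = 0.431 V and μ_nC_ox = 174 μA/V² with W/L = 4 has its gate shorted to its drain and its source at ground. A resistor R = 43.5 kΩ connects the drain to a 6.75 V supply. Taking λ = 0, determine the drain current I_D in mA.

I_D = 0.131 mA

With gate tied to drain, V_GS = V_DS ≥ V_GS − V_TN, so the device is in saturation.
k_n = μ_nC_ox · (W/L) = 0.696 mA/V².
KCL at the drain: ½ k_n (V_GS − V_TN)² = (V_DD − V_GS)/R.
Let x = V_GS − 0.431. Then 15.1 x² + x − 6.319 = 0, giving x = 0.614 V (positive root), so V_GS = 1.04 V.
I_D = (V_DD − V_GS)/R = (6.75 − 1.04) / 43.5 = 0.131 mA.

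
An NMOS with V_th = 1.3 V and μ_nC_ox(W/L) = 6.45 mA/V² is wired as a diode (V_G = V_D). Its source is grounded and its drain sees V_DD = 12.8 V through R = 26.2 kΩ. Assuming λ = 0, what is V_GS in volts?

V_GS = 1.66 V

With gate tied to drain, V_GS = V_DS ≥ V_GS − V_th, so the device is in saturation.
KCL at the drain: ½ k_n (V_GS − V_th)² = (V_DD − V_GS)/R.
Let x = V_GS − 1.3. Then 84.5 x² + x − 11.5 = 0, giving x = 0.363 V (positive root), so V_GS = 1.66 V.
I_D = (V_DD − V_GS)/R = (12.8 − 1.66) / 26.2 = 0.425 mA.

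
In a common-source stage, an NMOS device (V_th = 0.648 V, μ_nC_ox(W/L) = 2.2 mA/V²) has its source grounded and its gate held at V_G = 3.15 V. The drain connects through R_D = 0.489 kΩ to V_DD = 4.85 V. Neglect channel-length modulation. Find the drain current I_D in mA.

V_GS = V_G = 3.15 V, so V_ov = 3.15 − 0.648 = 2.5 V.
Assume saturation: I_D = ½ k_n V_ov² = 0.5 × 2.2 × 2.5² = 6.89 mA, giving V_DS = V_DD − I_D R_D = 4.85 − 6.89 × 0.489 = 1.48 V.
But 1.48 V < V_ov = 2.5 V, so the device is actually in triode.
In triode I_D = k_n[V_ov V_DS − ½ V_DS²] and I_D = (V_DD − V_DS)/R_D. Equating: 0.538 V_DS² − 3.692 V_DS + 4.85 = 0, giving V_DS = 1.77 V (the root below V_ov).
I_D = (4.85 − 1.77) / 0.489 = 6.3 mA.

I_D = 6.30 mA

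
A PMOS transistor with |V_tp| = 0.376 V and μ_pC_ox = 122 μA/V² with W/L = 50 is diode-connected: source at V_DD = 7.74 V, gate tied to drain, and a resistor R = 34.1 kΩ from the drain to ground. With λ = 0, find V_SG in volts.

V_SG = 0.637 V

With gate tied to drain, V_SG = V_SD ≥ V_SG − |V_tp|, so the device is in saturation.
k_p = μ_pC_ox · (W/L) = 6.1 mA/V².
KCL at the drain: ½ k_p (V_SG − |V_tp|)² = (V_DD − V_SG)/R.
Let x = V_SG − 0.376. Then 104 x² + x − 7.364 = 0, giving x = 0.261 V (positive root), so V_SG = 0.637 V.
I_D = (V_DD − V_SG)/R = (7.74 − 0.637) / 34.1 = 0.208 mA.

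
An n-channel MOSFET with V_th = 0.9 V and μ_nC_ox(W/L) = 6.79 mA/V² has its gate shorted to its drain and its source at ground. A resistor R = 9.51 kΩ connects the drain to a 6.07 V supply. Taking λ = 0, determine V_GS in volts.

V_GS = 1.28 V

With gate tied to drain, V_GS = V_DS ≥ V_GS − V_th, so the device is in saturation.
KCL at the drain: ½ k_n (V_GS − V_th)² = (V_DD − V_GS)/R.
Let x = V_GS − 0.9. Then 32.3 x² + x − 5.17 = 0, giving x = 0.385 V (positive root), so V_GS = 1.28 V.
I_D = (V_DD − V_GS)/R = (6.07 − 1.28) / 9.51 = 0.503 mA.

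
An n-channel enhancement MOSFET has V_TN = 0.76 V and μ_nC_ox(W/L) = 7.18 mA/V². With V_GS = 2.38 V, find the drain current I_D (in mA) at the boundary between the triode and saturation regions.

I_D = 9.42 mA

At the boundary V_DS = V_ov = V_GS − V_TN = 2.38 − 0.76 = 1.62 V.
I_D = ½ k_n V_ov² = 0.5 × 7.18 × 1.62² = 9.42 mA.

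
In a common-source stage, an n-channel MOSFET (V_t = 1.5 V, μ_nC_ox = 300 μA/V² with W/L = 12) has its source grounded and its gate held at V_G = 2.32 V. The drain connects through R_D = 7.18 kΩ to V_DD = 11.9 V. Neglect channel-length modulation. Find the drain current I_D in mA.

V_GS = V_G = 2.32 V, so V_ov = 2.32 − 1.5 = 0.82 V.
k_n = μ_nC_ox · (W/L) = 3.6 mA/V².
Assume saturation: I_D = ½ k_n V_ov² = 0.5 × 3.6 × 0.82² = 1.21 mA, giving V_DS = V_DD − I_D R_D = 11.9 − 1.21 × 7.18 = 3.21 V.
V_DS = 3.21 V ≥ V_ov = 0.82 V, confirming saturation.

I_D = 1.21 mA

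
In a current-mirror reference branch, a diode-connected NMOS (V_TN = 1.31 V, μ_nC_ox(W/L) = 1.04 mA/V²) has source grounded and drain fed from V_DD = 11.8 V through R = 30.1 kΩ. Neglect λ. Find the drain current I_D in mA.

With gate tied to drain, V_GS = V_DS ≥ V_GS − V_TN, so the device is in saturation.
KCL at the drain: ½ k_n (V_GS − V_TN)² = (V_DD − V_GS)/R.
Let x = V_GS − 1.31. Then 15.7 x² + x − 10.49 = 0, giving x = 0.787 V (positive root), so V_GS = 2.1 V.
I_D = (V_DD − V_GS)/R = (11.8 − 2.1) / 30.1 = 0.322 mA.

I_D = 0.322 mA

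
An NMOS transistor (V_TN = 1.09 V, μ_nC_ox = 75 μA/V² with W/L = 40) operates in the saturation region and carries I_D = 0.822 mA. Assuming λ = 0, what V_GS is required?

V_GS = 1.83 V

k_n = μ_nC_ox · (W/L) = 3 mA/V².
In saturation I_D = ½ k_n (V_GS − V_TN)², so V_GS − V_TN = √(2 I_D / k_n) = √(2 × 0.822 / 3) = 0.74 V.
V_GS = 1.09 + 0.74 = 1.83 V.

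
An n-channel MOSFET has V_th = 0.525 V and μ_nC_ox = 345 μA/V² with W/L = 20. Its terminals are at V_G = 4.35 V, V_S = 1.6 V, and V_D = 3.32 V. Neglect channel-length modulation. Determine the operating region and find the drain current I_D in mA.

Triode; I_D = 16.2 mA

V_GS = V_G − V_S = 4.35 − 1.6 = 2.75 V; V_DS = V_D − V_S = 3.32 − 1.6 = 1.72 V.
k_n = μ_nC_ox · (W/L) = 6.9 mA/V².
V_ov = V_GS − V_th = 2.75 − 0.525 = 2.22 V.
Since V_DS = 1.72 V < V_ov = 2.22 V, the device is in the triode region.
I_D = k_n [V_ov · V_DS − ½ V_DS²] = 6.9 × [2.22 × 1.72 − 0.5 × 1.72²] = 16.2 mA.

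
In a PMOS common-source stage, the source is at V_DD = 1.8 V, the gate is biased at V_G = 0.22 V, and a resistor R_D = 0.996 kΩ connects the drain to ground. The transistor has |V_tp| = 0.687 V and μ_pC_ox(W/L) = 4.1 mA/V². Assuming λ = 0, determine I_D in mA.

I_D = 1.31 mA

V_SG = V_DD − V_G = 1.8 − 0.22 = 1.58 V, so V_ov = 1.58 − 0.687 = 0.893 V.
Assume saturation: I_D = ½ k_p V_ov² = 0.5 × 4.1 × 0.893² = 1.63 mA, giving V_SD = V_DD − I_D R_D = 1.8 − 1.63 × 0.996 = 0.172 V.
But 0.172 V < V_ov = 0.893 V, so the device is actually in triode.
In triode I_D = k_p[V_ov V_SD − ½ V_SD²] and I_D = (V_DD − V_SD)/R_D. Equating: 2.04 V_SD² − 4.647 V_SD + 1.8 = 0, giving V_SD = 0.495 V (the root below V_ov).
I_D = (1.8 − 0.495) / 0.996 = 1.31 mA.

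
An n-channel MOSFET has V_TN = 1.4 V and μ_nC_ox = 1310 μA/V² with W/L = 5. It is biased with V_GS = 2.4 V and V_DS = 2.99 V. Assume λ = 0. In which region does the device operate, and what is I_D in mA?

Saturation; I_D = 3.27 mA

k_n = μ_nC_ox · (W/L) = 6.55 mA/V².
V_ov = V_GS − V_TN = 2.4 − 1.4 = 1 V.
Since V_DS = 2.99 V ≥ V_ov = 1 V, the device is in saturation.
I_D = ½ k_n V_ov² = 0.5 × 6.55 × 1² = 3.27 mA.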